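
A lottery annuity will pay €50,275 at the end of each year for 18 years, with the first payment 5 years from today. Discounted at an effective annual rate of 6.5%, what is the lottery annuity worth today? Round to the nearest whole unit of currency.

Value one period before first payment (t=4): 50275 × [1 − (1+0.065)^(−18)] / 0.065 = 50275 × 10.432466 = 524,492.2474
PV₀ = 524,492.2474 / (1+0.065)^4 = 524,492.2474 / 1.286466 = 407,699.9349

€407,700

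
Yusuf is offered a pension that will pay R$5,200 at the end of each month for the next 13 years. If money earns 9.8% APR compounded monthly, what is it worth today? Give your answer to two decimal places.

i = 0.098/12 = 0.00816667 per month; n = 13·12 = 156.
PV = PMT · [1 − (1+i)^(−n)] / i = 5200 · 88.021039 = 457,709.4019

R$457,709.40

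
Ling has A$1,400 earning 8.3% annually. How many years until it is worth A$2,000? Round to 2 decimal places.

n = ln(2000/1400) / ln(1+0.083) = ln(1.42857) / 0.079735 = 4.4733 years

4.47 years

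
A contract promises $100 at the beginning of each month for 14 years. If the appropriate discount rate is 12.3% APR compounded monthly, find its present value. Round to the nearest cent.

With 12 periods per year: i = 0.01025, n = 168.
PV = PMT · [1 − (1+i)^(−n)] / i × (1+i) = 100 · 80.792234 = 8,079.2234
(annuity-due: payments at period start, so ×(1+i).)

$8,079.22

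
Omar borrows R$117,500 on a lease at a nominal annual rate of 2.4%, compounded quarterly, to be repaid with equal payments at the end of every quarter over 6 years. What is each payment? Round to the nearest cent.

R$5,271.44

Periodic rate i = 0.024/4 = 0.006; n = 6 × 4 = 24 periods.
PMT = 117500 / ( [1 − (1+0.006)^(−24)] / 0.006 ) = 117500 / 22.289933 = 5,271.4380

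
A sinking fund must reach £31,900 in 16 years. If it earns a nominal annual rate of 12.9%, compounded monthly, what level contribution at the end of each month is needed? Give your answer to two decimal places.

Periodic rate i = 0.129/12 = 0.01075; n = 16 × 12 = 192 periods.
FV-annuity factor = 631.732273; PMT = 31900 / 631.732273 = 50.4961

£50.50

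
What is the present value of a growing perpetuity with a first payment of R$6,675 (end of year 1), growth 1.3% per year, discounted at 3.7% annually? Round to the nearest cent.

R$278,125.00

PV = PMT / (i − g) = 6675 / (0.037 − 0.013) = 6675 / 0.024000 = 278,125.0000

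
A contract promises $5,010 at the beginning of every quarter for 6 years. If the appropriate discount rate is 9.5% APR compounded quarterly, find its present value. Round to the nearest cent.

With 4 periods per year: i = 0.02375, n = 24.
PV = 5010 × [1 − (1+0.02375)^(−24)] / 0.02375 × (1+i) = 5010 × 18.565162 = 93,011.4623
Payments are at the start of each period, so multiply by (1+i).

$93,011.46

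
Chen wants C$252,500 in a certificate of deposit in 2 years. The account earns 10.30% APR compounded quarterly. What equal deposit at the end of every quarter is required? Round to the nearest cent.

Periodic rate i = 0.103/4 = 0.02575; n = 2 × 4 = 8 periods.
PMT = 252500 / ( [(1+0.02575)^8 − 1] / 0.02575 ) = 252500 / 8.759352 = 28,826.3346

C$28,826.33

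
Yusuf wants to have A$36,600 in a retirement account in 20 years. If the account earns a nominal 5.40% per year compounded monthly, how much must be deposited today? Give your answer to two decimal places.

A$12,459.35

i = 0.054/12 = 0.0045 per month; n = 20·12 = 240.
PV = FV·(1+i)^(−n) = 36,600 × 0.340419 = 12,459.3454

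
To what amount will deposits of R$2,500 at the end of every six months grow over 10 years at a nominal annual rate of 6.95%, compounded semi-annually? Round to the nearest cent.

R$70,517.87

i = 0.0695/2 = 0.03475 per half-year; n = 10·2 = 20.
FV = PMT · [(1+i)^n − 1] / i = 2500 · 28.207148 = 70,517.8693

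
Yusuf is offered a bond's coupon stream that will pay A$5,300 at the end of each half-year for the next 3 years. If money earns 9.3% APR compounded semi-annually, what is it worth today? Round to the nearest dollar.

A$27,205

With 2 periods per year: i = 0.0465, n = 6.
Annuity factor a(6|0.0465) = 5.133003; PV = 5300 × 5.133003 = 27,204.9136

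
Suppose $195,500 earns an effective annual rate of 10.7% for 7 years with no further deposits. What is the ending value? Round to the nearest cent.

195,500 × (1+0.107)^7 = 195,500 × 2.037198 = 398,272.3053

$398,272.31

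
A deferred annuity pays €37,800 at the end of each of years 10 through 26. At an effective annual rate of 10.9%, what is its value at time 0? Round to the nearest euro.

Value one period before first payment (t=9): 37800 × [1 − (1+0.109)^(−17)] / 0.109 = 37800 × 7.594020 = 287,053.9703
Discount back 9 years: 287,053.9703 × (1+0.109)^(−9) = 287,053.9703 × 0.394109 = 113,130.4834

€113,130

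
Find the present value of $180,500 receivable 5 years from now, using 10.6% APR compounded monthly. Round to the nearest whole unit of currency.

$106,491

With 12 periods per year: i = 0.00883333, n = 60.
PV = FV·(1+i)^(−n) = 180,500 × 0.589976 = 106,490.7276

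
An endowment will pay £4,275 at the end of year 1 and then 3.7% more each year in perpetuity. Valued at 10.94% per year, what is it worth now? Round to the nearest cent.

£59,046.96

PV = D₁/(r − g) = 4275/(0.1094 − 0.037) = 59,046.9613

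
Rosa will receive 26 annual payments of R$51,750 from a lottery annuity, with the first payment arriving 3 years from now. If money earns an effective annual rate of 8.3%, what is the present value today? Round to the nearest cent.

R$464,717.58

Value one period before first payment (t=2): 51750 × [1 − (1+0.083)^(−26)] / 0.083 = 51750 × 10.532602 = 545,062.1385
PV₀ = 545,062.1385 / (1+0.083)^2 = 545,062.1385 / 1.172889 = 464,717.5807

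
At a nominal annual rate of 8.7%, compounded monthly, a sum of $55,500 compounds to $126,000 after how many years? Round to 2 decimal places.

Periodic rate i = 0.087/12 = 0.00725.
(1+i)^n = 126000/55500 = 2.27027, so n = ln 2.27027 / ln 1.00725 = 113.4990 months
= 113.4990/12 years

9.46 years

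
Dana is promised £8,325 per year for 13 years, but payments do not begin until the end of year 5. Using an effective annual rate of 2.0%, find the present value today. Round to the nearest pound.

£87,280

Value one period before first payment (t=4): 8325 × [1 − (1+0.02)^(−13)] / 0.02 = 8325 × 11.348374 = 94,475.2114
Discount back 4 years: 94,475.2114 × (1+0.02)^(−4) = 94,475.2114 × 0.923845 = 87,280.4920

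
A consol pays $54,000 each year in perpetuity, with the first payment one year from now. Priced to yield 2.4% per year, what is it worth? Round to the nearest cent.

PV = PMT / i = 54000 / 0.024 = 2,250,000.0000

$2,250,000.00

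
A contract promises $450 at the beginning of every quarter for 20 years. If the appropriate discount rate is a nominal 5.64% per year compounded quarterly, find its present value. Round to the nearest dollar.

With 4 periods per year: i = 0.0141, n = 80.
PV = 450 × [1 − (1+0.0141)^(−80)] / 0.0141 × (1+i) = 450 × 48.458148 = 21,806.1665
(annuity-due: payments at period start, so ×(1+i).)

$21,806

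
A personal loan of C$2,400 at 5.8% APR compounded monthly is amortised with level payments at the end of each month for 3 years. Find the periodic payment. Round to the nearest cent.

C$72.80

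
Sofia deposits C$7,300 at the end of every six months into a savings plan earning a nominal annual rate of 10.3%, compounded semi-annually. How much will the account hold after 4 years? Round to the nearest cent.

C$70,083.59

Periodic rate i = 0.103/2 = 0.0515; n = 4 × 2 = 8 periods.
FV = 7300 × [(1+0.0515)^8 − 1] / 0.0515 = 7300 × 9.600492 = 70,083.5886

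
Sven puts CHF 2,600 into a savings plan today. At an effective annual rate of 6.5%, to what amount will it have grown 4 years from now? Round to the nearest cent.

2,600 × (1+0.065)^4 = 2,600 × 1.286466 = 3,344.8125

CHF 3,344.81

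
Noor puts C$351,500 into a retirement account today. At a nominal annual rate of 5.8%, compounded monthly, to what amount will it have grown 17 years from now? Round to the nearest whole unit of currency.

With 12 periods per year: i = 0.00483333, n = 204.
FV = 351,500 × (1 + 0.00483333)^204 = 939,957.3747

C$939,957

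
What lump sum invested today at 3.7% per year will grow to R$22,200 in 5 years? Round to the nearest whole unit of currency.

PV = FV·(1+i)^(−n) = 22,200 × 0.833885 = 18,512.2494

R$18,512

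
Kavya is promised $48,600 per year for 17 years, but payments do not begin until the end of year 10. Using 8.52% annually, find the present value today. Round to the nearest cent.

Value one period before first payment (t=9): 48600 × [1 − (1+0.0852)^(−17)] / 0.0852 = 48600 × 8.813650 = 428,343.3925
Discount back 9 years: 428,343.3925 × (1+0.0852)^(−9) = 428,343.3925 × 0.479084 = 205,212.5921

$205,212.59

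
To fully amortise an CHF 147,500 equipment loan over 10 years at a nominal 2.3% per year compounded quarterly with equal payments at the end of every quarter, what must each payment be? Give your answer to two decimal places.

Periodic rate i = 0.023/4 = 0.00575; n = 10 × 4 = 40 periods.
Annuity-PV factor = 35.642234; PMT = 147500 / 35.642234 = 4,138.3489

CHF 4,138.35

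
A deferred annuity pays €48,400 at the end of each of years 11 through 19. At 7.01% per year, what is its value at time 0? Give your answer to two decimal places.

€160,083.62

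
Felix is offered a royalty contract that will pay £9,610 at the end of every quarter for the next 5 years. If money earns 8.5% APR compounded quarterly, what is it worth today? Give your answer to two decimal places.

Periodic rate i = 0.085/4 = 0.02125; n = 5 × 4 = 20 periods.
Annuity factor a(20|0.02125) = 16.155892; PV = 9610 × 16.155892 = 155,258.1254

£155,258.13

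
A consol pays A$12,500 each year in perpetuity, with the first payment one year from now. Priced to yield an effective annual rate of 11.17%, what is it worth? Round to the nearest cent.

A$111,906.89

PV = PMT / i = 12500 / 0.1117 = 111,906.8935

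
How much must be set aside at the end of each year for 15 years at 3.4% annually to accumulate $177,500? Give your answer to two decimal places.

FV-annuity factor = 19.153881; PMT = 177500 / 19.153881 = 9,267.0516

$9,267.05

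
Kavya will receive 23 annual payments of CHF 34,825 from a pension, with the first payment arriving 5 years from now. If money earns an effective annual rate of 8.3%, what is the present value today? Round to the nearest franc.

CHF 256,264

Value one period before first payment (t=4): 34825 × [1 − (1+0.083)^(−23)] / 0.083 = 34825 × 10.123030 = 352,534.5274
PV₀ = 352,534.5274 / (1+0.083)^4 = 352,534.5274 / 1.375669 = 256,264.1364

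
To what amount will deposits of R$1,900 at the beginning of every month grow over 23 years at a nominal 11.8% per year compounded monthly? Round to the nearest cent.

Periodic rate i = 0.118/12 = 0.00983333; n = 23 × 12 = 276 periods.
FV = PMT · [(1+i)^n − 1] / i × (1+i) = 1900 · 1426.513657 = 2,710,375.9492
Payments are at the start of each period, so multiply by (1+i).

R$2,710,375.95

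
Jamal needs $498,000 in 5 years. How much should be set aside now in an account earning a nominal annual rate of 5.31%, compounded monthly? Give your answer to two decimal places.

Periodic rate i = 0.0531/12 = 0.004425; n = 5 × 12 = 60 periods.
PV = 498,000 / (1 + 0.004425)^60 = 498,000 / 1.303319 = 382,101.3046

$382,101.30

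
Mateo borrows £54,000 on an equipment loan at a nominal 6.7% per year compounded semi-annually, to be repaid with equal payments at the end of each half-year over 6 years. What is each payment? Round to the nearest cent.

£5,538.91

Periodic rate i = 0.067/2 = 0.0335; n = 6 × 2 = 12 periods.
PMT = 54000 / ( [1 − (1+0.0335)^(−12)] / 0.0335 ) = 54000 / 9.749202 = 5,538.9148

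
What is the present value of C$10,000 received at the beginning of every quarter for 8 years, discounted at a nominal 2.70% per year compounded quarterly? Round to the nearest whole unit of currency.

i = 0.027/4 = 0.00675 per quarter; n = 8·4 = 32.
PV = PMT · [1 − (1+i)^(−n)] / i × (1+i) = 10000 · 28.886974 = 288,869.7377
Payments are at the start of each period, so multiply by (1+i).

C$288,870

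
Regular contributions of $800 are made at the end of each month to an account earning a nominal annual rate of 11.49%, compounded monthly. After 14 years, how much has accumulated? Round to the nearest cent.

i = 0.1149/12 = 0.009575 per month; n = 14·12 = 168.
Accumulation factor s(168|0.009575) = 413.339773; FV = 800 × 413.339773 = 330,671.8181

$330,671.82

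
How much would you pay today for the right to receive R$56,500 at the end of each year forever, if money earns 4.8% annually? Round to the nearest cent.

PV = PMT / i = 56500 / 0.048 = 1,177,083.3333

R$1,177,083.33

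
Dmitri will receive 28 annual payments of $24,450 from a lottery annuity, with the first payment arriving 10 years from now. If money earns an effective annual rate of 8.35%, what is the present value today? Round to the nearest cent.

Value one period before first payment (t=9): 24450 × [1 − (1+0.0835)^(−28)] / 0.0835 = 24450 × 10.708093 = 261,812.8683
Discount back 9 years: 261,812.8683 × (1+0.0835)^(−9) = 261,812.8683 × 0.485892 = 127,212.7812

$127,212.78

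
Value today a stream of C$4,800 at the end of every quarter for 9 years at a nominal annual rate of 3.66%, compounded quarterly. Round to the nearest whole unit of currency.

With 4 periods per year: i = 0.00915, n = 36.
PV = 4800 × [1 − (1+0.00915)^(−36)] / 0.00915 = 4800 × 30.553713 = 146,657.8211

C$146,658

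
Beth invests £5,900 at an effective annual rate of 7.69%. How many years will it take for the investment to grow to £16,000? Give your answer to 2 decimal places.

13.47 years

n = ln(16000/5900) / ln(1+0.0769) = ln(2.71186) / 0.074087 = 13.4658 years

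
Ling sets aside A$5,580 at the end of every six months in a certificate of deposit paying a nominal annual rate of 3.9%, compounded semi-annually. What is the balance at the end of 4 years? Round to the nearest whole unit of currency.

i = 0.039/2 = 0.0195 per half-year; n = 4·2 = 8.
Accumulation factor s(8|0.0195) = 8.567821; FV = 5580 × 8.567821 = 47,808.4424

A$47,808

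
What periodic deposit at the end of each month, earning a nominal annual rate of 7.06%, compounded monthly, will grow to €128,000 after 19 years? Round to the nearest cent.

€268.05

Periodic rate i = 0.0706/12 = 0.00588333; n = 19 × 12 = 228 periods.
PMT = 128000 / ( [(1+0.00588333)^228 − 1] / 0.00588333 ) = 128000 / 477.516964 = 268.0533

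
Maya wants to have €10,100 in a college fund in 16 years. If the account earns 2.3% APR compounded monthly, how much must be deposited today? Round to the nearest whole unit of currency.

i = 0.023/12 = 0.00191667 per month; n = 16·12 = 192.
PV = 10,100 / (1 + 0.00191667)^192 = 10,100 / 1.444333 = 6,992.8461

€6,993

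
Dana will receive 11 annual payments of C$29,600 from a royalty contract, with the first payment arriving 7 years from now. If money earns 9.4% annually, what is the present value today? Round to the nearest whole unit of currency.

PV at t=6 (ordinary 11-year annuity): 29600 × a(11|0.094) = 29600 × 6.678422 = 197,681.2826
Discount back 6 years: 197,681.2826 × (1+0.094)^(−6) = 197,681.2826 × 0.583305 = 115,308.5785

C$115,309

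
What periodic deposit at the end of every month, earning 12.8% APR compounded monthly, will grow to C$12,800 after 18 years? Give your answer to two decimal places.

i = 0.128/12 = 0.0106667 per month; n = 18·12 = 216.
FV-annuity factor = 833.692087; PMT = 12800 / 833.692087 = 15.3534

C$15.35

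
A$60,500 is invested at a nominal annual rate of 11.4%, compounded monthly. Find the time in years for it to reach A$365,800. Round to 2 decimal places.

Periodic rate i = 0.114/12 = 0.0095.
(1+i)^n = 365800/60500 = 6.04628, so n = ln 6.04628 / ln 1.0095 = 190.3134 months
= 190.3134/12 years

15.86 years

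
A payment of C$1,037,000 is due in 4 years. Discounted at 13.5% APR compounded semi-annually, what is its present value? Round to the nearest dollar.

Periodic rate i = 0.135/2 = 0.0675; n = 4 × 2 = 8 periods.
PV = 1,037,000 / (1 + 0.0675)^8 = 1,037,000 / 1.686332 = 614,944.1676

C$614,944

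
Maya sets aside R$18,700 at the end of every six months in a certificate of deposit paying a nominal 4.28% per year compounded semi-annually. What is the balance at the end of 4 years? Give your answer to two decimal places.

R$161,297.67

i = 0.0428/2 = 0.0214 per half-year; n = 4·2 = 8.
FV = 18700 × [(1+0.0214)^8 − 1] / 0.0214 = 18700 × 8.625544 = 161,297.6664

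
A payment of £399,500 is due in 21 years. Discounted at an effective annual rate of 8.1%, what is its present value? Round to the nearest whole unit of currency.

£77,835

Discount factor = (1+0.081)^(−21) = 0.194832; PV = 399,500 × 0.194832 = 77,835.4088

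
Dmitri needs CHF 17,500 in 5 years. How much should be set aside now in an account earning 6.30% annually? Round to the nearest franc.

CHF 12,894

PV = 17,500 / (1 + 0.063)^5 = 17,500 / 1.357270 = 12,893.5268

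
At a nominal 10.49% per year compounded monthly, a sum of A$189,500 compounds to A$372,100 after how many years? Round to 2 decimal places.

6.46 years

Periodic rate i = 0.1049/12 = 0.00874167.
(1+i)^n = 372100/189500 = 1.96359, so n = ln 1.96359 / ln 1.00874 = 77.5274 months
= 77.5274/12 years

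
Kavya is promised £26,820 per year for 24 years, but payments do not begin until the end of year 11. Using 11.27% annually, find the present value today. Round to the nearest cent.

Value one period before first payment (t=10): 26820 × [1 − (1+0.1127)^(−24)] / 0.1127 = 26820 × 8.189200 = 219,634.3363
Discount back 10 years: 219,634.3363 × (1+0.1127)^(−10) = 219,634.3363 × 0.343731 = 75,495.2027

£75,495.20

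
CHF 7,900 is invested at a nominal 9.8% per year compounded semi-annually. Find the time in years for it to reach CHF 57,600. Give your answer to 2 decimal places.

Periodic rate i = 0.098/2 = 0.049.
n = ln(57600/7900) / ln(1+0.049) = ln(7.29114) / 0.047837 = 41.5295 half-years
= 41.5295/2 years

20.76 years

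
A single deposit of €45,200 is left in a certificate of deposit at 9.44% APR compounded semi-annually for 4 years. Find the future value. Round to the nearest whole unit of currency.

Periodic rate i = 0.0944/2 = 0.0472; n = 4 × 2 = 8 periods.
FV = 45,200 × (1 + 0.0472)^8 = 65,369.5512

€65,370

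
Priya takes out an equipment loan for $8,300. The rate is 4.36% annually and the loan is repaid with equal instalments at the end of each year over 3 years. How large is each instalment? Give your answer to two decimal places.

$3,011.35

Annuity-PV factor = 2.756238; PMT = 8300 / 2.756238 = 3,011.3509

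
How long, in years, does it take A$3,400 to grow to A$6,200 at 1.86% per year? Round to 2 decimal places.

32.60 years

n = ln(6200/3400) / ln(1+0.0186) = ln(1.82353) / 0.018429 = 32.5991 years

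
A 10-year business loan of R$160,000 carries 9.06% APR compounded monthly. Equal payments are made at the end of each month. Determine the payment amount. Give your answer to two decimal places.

i = 0.0906/12 = 0.00755 per month; n = 10·12 = 120.
PMT = 160000 / ( [1 − (1+0.00755)^(−120)] / 0.00755 ) = 160000 / 78.739711 = 2,032.0115

R$2,032.01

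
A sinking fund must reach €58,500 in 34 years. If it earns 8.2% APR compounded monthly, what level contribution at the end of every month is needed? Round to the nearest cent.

€26.48

Periodic rate i = 0.082/12 = 0.00683333; n = 34 × 12 = 408 periods.
PMT = 58500 / ( [(1+0.00683333)^408 − 1] / 0.00683333 ) = 58500 / 2209.045217 = 26.4820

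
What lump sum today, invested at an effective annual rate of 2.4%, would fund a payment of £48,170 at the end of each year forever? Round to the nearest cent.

PV = C/r = 48170/0.024 = 2,007,083.3333

£2,007,083.33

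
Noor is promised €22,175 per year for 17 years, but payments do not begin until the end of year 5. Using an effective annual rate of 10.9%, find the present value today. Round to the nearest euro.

Value one period before first payment (t=4): 22175 × [1 − (1+0.109)^(−17)] / 0.109 = 22175 × 7.594020 = 168,397.4019
Discount back 4 years: 168,397.4019 × (1+0.109)^(−4) = 168,397.4019 × 0.661110 = 111,329.2292

€111,329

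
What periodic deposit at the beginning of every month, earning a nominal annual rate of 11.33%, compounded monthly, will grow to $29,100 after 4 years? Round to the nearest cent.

$477.52

With 12 periods per year: i = 0.00944167, n = 48.
FV-annuity factor × (1+i) = 60.940407; PMT = 29100 / 60.940407 = 477.5157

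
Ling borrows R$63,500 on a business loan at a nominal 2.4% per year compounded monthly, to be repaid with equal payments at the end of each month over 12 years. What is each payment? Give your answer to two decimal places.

R$507.95

Periodic rate i = 0.024/12 = 0.002; n = 12 × 12 = 144 periods.
Annuity-PV factor = 125.011366; PMT = 63500 / 125.011366 = 507.9538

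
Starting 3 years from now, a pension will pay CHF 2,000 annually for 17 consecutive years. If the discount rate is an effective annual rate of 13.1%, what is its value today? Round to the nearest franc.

CHF 10,463

PV at t=2 (ordinary 17-year annuity): 2000 × a(17|0.131) = 2000 × 6.691992 = 13,383.9844
Discount back 2 years: 13,383.9844 × (1+0.131)^(−2) = 13,383.9844 × 0.781762 = 10,463.0960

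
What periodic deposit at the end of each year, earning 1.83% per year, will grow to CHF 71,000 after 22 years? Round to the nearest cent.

PMT = 71000 / ( [(1+0.0183)^22 − 1] / 0.0183 ) = 71000 / 26.790974 = 2,650.1463

CHF 2,650.15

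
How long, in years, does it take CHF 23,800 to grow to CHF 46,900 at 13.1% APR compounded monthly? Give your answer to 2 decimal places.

5.21 years

Periodic rate i = 0.131/12 = 0.0109167.
n = ln(46900/23800) / ln(1+0.0109167) = ln(1.97059) / 0.010858 = 62.4758 months
= 62.4758/12 years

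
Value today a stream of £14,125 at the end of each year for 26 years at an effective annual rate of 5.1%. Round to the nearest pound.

PV = PMT · [1 − (1+i)^(−n)] / i = 14125 · 14.228129 = 200,972.3207

£200,972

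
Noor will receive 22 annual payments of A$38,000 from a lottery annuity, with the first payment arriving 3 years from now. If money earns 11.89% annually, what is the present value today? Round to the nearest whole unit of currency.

A$233,723

PV at t=2 (ordinary 22-year annuity): 38000 × a(22|0.1189) = 38000 × 7.700181 = 292,606.8691
Discount back 2 years: 292,606.8691 × (1+0.1189)^(−2) = 292,606.8691 × 0.798762 = 233,723.2784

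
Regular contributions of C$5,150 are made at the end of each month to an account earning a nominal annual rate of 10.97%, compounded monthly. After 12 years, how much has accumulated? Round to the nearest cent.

C$1,525,411.21

With 12 periods per year: i = 0.00914167, n = 144.
Accumulation factor s(144|0.00914167) = 296.196352; FV = 5150 × 296.196352 = 1,525,411.2130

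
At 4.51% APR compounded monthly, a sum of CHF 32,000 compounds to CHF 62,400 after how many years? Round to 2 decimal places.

14.84 years

Periodic rate i = 0.0451/12 = 0.00375833.
(1+i)^n = 62400/32000 = 1.95000, so n = ln 1.95000 / ln 1.00376 = 178.0267 months
= 178.0267/12 years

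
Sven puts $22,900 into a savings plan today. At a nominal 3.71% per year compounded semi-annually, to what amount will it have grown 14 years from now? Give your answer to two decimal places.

$38,312.58

Periodic rate i = 0.0371/2 = 0.01855; n = 14 × 2 = 28 periods.
22,900 × (1+0.01855)^28 = 22,900 × 1.673038 = 38,312.5774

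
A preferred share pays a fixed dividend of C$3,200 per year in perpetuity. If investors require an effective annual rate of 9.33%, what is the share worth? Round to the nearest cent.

C$34,297.96

PV = PMT / i = 3200 / 0.0933 = 34,297.9636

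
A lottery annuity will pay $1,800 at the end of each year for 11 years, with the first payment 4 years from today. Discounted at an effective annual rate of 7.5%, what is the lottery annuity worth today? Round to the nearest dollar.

PV at t=3 (ordinary 11-year annuity): 1800 × a(11|0.075) = 1800 × 7.315424 = 13,167.7635
PV₀ = 13,167.7635 / (1+0.075)^3 = 13,167.7635 / 1.242297 = 10,599.5304

$10,600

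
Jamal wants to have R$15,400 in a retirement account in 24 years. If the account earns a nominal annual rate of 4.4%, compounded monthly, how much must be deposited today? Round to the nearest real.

R$5,367

Periodic rate i = 0.044/12 = 0.00366667; n = 24 × 12 = 288 periods.
Discount factor = (1+0.00366667)^(−288) = 0.348517; PV = 15,400 × 0.348517 = 5,367.1594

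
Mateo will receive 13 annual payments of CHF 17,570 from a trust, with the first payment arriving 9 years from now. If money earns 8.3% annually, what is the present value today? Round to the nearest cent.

CHF 72,184.64

Value one period before first payment (t=8): 17570 × [1 − (1+0.083)^(−13)] / 0.083 = 17570 × 7.775005 = 136,606.8388
Discount back 8 years: 136,606.8388 × (1+0.083)^(−8) = 136,606.8388 × 0.528412 = 72,184.6389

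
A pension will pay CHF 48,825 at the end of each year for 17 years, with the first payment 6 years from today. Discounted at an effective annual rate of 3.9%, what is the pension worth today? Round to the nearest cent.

Value one period before first payment (t=5): 48825 × [1 − (1+0.039)^(−17)] / 0.039 = 48825 × 12.260564 = 598,622.0566
PV₀ = 598,622.0566 / (1+0.039)^5 = 598,622.0566 / 1.210815 = 494,396.0325

CHF 494,396.03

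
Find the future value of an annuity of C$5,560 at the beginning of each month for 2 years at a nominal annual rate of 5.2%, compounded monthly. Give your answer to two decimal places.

With 12 periods per year: i = 0.00433333, n = 24.
Accumulation factor s(24|0.00433333) × (1+i) = 25.344237; FV = 5560 × 25.344237 = 140,913.9590
(annuity-due: payments at period start, so ×(1+i).)

C$140,913.96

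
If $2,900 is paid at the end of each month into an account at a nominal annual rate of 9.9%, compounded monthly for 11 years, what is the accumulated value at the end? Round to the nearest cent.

$688,286.49

With 12 periods per year: i = 0.00825, n = 132.
FV = 2900 × [(1+0.00825)^132 − 1] / 0.00825 = 2900 × 237.340169 = 688,286.4908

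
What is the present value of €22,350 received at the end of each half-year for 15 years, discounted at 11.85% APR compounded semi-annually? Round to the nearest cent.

Periodic rate i = 0.1185/2 = 0.05925; n = 15 × 2 = 30 periods.
PV = 22350 × [1 − (1+0.05925)^(−30)] / 0.05925 = 22350 × 13.876005 = 310,128.7118

€310,128.71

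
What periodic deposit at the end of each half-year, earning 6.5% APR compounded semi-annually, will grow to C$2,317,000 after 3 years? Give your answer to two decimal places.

C$355,960.64

With 2 periods per year: i = 0.0325, n = 6.
FV-annuity factor = 6.509147; PMT = 2.317e+06 / 6.509147 = 355,960.6387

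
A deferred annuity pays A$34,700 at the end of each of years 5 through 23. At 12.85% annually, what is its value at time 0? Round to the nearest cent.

PV at t=4 (ordinary 19-year annuity): 34700 × a(19|0.1285) = 34700 × 6.999452 = 242,880.9819
Discount back 4 years: 242,880.9819 × (1+0.1285)^(−4) = 242,880.9819 × 0.616586 = 149,757.0430

A$149,757.04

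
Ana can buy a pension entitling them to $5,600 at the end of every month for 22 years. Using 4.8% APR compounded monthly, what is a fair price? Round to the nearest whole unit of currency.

$911,991

With 12 periods per year: i = 0.004, n = 264.
PV = 5600 × [1 − (1+0.004)^(−264)] / 0.004 = 5600 × 162.855531 = 911,990.9746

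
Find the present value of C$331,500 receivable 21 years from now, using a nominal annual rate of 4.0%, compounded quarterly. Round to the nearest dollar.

C$143,710

With 4 periods per year: i = 0.01, n = 84.
PV = 331,500 / (1 + 0.01)^84 = 331,500 / 2.306723 = 143,710.3791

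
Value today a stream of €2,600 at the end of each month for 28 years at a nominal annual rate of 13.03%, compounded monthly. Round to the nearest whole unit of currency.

€233,090

i = 0.1303/12 = 0.0108583 per month; n = 28·12 = 336.
Annuity factor a(336|0.0108583) = 89.650060; PV = 2600 × 89.650060 = 233,090.1565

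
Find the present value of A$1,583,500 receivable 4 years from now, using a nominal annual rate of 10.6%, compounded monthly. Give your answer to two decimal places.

Periodic rate i = 0.106/12 = 0.00883333; n = 4 × 12 = 48 periods.
PV = 1,583,500 / (1 + 0.00883333)^48 = 1,583,500 / 1.525219 = 1,038,211.2686

A$1,038,211.27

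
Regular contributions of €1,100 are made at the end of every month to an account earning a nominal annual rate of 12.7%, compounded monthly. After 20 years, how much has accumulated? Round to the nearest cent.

€1,196,477.41

Periodic rate i = 0.127/12 = 0.0105833; n = 20 × 12 = 240 periods.
FV = 1100 × [(1+0.0105833)^240 − 1] / 0.0105833 = 1100 × 1087.706736 = 1,196,477.4091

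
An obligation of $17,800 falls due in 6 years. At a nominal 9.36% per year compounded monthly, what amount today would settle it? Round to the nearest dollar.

With 12 periods per year: i = 0.0078, n = 72.
PV = 17,800 / (1 + 0.0078)^72 = 17,800 / 1.749659 = 10,173.4092

$10,173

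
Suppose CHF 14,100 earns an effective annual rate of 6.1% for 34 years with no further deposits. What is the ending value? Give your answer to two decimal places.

CHF 105,570.40

FV = PV·(1+i)^n = 14,100 × 7.487262 = 105,570.3996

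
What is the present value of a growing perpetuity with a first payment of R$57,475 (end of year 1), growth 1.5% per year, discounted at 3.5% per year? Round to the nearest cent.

R$2,873,750.00

PV = PMT / (i − g) = 57475 / (0.035 − 0.015) = 57475 / 0.020000 = 2,873,750.0000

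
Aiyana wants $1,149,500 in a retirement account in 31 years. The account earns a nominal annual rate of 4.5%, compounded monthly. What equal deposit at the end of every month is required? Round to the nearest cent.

$1,425.25

Periodic rate i = 0.045/12 = 0.00375; n = 31 × 12 = 372 periods.
FV-annuity factor = 806.522833; PMT = 1.1495e+06 / 806.522833 = 1,425.2541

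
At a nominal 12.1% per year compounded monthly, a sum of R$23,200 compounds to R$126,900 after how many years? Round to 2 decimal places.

14.11 years

Periodic rate i = 0.121/12 = 0.0100833.
n = ln(126900/23200) / ln(1+0.0100833) = ln(5.46983) / 0.010033 = 169.3686 months
= 169.3686/12 years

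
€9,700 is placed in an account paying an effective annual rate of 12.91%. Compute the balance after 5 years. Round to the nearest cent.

9,700 × (1+0.1291)^5 = 9,700 × 1.835110 = 17,800.5643

€17,800.56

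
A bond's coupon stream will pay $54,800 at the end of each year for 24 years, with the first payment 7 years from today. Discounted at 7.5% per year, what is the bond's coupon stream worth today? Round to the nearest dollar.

PV at t=6 (ordinary 24-year annuity): 54800 × a(24|0.075) = 54800 × 10.982967 = 601,866.5807
Discount back 6 years: 601,866.5807 × (1+0.075)^(−6) = 601,866.5807 × 0.647962 = 389,986.3835

$389,986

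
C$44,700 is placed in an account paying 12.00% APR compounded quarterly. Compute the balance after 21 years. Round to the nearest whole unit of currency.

C$535,346

With 4 periods per year: i = 0.03, n = 84.
44,700 × (1+0.03)^84 = 44,700 × 11.976416 = 535,345.7982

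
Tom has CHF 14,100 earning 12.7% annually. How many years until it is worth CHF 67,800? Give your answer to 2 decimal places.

n = ln(67800/14100) / ln(1+0.127) = ln(4.80851) / 0.119559 = 13.1348 years

13.13 years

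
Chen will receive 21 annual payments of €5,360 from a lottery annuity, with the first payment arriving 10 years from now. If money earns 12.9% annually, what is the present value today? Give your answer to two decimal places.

PV at t=9 (ordinary 21-year annuity): 5360 × a(21|0.129) = 5360 × 7.145429 = 38,299.4974
Discount back 9 years: 38,299.4974 × (1+0.129)^(−9) = 38,299.4974 × 0.335548 = 12,851.3159

€12,851.32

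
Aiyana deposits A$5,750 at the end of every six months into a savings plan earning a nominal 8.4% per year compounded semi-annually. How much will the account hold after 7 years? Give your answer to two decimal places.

With 2 periods per year: i = 0.042, n = 14.
FV = 5750 × [(1+0.042)^14 − 1] / 0.042 = 5750 × 18.544900 = 106,633.1734

A$106,633.17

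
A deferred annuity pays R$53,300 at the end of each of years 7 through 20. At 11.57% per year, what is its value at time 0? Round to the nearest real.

R$187,265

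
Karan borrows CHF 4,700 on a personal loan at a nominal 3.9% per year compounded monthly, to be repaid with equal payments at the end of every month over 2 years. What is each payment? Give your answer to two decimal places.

Periodic rate i = 0.039/12 = 0.00325; n = 2 × 12 = 24 periods.
PMT = 4700 / ( [1 − (1+0.00325)^(−24)] / 0.00325 ) = 4700 / 23.051871 = 203.8880

CHF 203.89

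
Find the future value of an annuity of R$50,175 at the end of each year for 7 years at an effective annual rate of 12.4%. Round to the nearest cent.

FV = PMT · [(1+i)^n − 1] / i = 50175 · 10.214066 = 512,490.7384

R$512,490.74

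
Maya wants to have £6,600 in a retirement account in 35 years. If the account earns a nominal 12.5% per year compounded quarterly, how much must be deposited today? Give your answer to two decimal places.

£88.84

i = 0.125/4 = 0.03125 per quarter; n = 35·4 = 140.
PV = FV·(1+i)^(−n) = 6,600 × 0.013460 = 88.8361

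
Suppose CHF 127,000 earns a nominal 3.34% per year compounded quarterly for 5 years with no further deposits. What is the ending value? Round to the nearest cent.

CHF 149,978.77

Periodic rate i = 0.0334/4 = 0.00835; n = 5 × 4 = 20 periods.
FV = 127,000 × (1 + 0.00835)^20 = 149,978.7652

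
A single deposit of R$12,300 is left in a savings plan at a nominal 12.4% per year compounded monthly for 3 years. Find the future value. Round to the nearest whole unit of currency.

R$17,809

i = 0.124/12 = 0.0103333 per month; n = 3·12 = 36.
12,300 × (1+0.0103333)^36 = 12,300 × 1.447867 = 17,808.7588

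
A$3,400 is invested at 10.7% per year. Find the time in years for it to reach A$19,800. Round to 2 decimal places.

n = ln(19800/3400) / ln(1+0.107) = ln(5.82353) / 0.101654 = 17.3324 years

17.33 years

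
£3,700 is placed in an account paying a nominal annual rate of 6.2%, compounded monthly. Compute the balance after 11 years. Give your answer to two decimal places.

£7,305.13

i = 0.062/12 = 0.00516667 per month; n = 11·12 = 132.
3,700 × (1+0.00516667)^132 = 3,700 × 1.974360 = 7,305.1314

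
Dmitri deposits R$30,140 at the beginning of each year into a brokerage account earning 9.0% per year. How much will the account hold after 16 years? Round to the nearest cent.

R$1,084,247.46

FV = PMT · [(1+i)^n − 1] / i × (1+i) = 30140 · 35.973705 = 1,084,247.4554
(annuity-due: payments at period start, so ×(1+i).)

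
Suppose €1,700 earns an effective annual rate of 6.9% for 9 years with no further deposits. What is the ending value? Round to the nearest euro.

FV = PV·(1+i)^n = 1,700 × 1.823053 = 3,099.1905

€3,099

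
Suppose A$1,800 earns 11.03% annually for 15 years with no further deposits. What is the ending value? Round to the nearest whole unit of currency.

FV = PV·(1+i)^n = 1,800 × 4.804023 = 8,647.2418

A$8,647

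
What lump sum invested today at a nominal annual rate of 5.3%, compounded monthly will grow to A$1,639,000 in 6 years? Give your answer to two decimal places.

With 12 periods per year: i = 0.00441667, n = 72.
PV = 1,639,000 / (1 + 0.00441667)^72 = 1,639,000 / 1.373414 = 1,193,376.2668

A$1,193,376.27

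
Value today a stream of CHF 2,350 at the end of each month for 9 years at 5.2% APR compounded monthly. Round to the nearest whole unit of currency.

i = 0.052/12 = 0.00433333 per month; n = 9·12 = 108.
PV = PMT · [1 − (1+i)^(−n)] / i = 2350 · 86.102992 = 202,342.0303

CHF 202,342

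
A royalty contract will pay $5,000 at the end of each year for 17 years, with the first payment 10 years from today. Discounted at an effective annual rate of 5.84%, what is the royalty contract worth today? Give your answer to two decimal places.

Value one period before first payment (t=9): 5000 × [1 − (1+0.0584)^(−17)] / 0.0584 = 5000 × 10.598896 = 52,994.4801
PV₀ = 52,994.4801 / (1+0.0584)^9 = 52,994.4801 / 1.666666 = 31,796.7078

$31,796.71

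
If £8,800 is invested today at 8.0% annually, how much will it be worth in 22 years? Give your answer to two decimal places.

FV = PV·(1+i)^n = 8,800 × 5.436540 = 47,841.5556

£47,841.56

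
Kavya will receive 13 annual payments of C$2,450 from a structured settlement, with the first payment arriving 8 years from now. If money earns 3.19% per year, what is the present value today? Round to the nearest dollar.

C$20,662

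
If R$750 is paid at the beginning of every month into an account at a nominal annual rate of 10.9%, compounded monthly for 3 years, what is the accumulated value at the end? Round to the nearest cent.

With 12 periods per year: i = 0.00908333, n = 36.
FV = PMT · [(1+i)^n − 1] / i × (1+i) = 750 · 42.743193 = 32,057.3945
(Beginning-of-period payments → annuity-due factor ×(1+i).)

R$32,057.39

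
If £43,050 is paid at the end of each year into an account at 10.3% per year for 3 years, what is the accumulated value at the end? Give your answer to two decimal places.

Accumulation factor s(3|0.103) = 3.319609; FV = 43050 × 3.319609 = 142,909.1674

£142,909.17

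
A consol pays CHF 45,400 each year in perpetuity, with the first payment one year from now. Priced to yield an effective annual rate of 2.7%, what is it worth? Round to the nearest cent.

PV = PMT / i = 45400 / 0.027 = 1,681,481.4815

CHF 1,681,481.48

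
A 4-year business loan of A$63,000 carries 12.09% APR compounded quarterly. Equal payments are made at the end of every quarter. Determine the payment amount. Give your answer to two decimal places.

A$5,024.11

i = 0.1209/4 = 0.030225 per quarter; n = 4·4 = 16.
PMT = 63000 / ( [1 − (1+0.030225)^(−16)] / 0.030225 ) = 63000 / 12.539523 = 5,024.1146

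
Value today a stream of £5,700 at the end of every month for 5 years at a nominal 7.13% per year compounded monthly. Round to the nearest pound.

£286,972

Periodic rate i = 0.0713/12 = 0.00594167; n = 5 × 12 = 60 periods.
PV = 5700 × [1 − (1+0.00594167)^(−60)] / 0.00594167 = 5700 × 50.345901 = 286,971.6357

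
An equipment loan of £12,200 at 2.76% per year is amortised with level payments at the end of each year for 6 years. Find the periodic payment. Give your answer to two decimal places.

£2,234.21

Annuity-PV factor = 5.460549; PMT = 12200 / 5.460549 = 2,234.2077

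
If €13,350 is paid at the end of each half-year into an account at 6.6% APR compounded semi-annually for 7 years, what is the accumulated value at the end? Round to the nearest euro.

€232,796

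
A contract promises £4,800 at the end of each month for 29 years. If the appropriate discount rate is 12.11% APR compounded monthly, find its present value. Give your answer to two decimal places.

Periodic rate i = 0.1211/12 = 0.0100917; n = 29 × 12 = 348 periods.
Annuity factor a(348|0.0100917) = 96.082240; PV = 4800 × 96.082240 = 461,194.7503

£461,194.75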